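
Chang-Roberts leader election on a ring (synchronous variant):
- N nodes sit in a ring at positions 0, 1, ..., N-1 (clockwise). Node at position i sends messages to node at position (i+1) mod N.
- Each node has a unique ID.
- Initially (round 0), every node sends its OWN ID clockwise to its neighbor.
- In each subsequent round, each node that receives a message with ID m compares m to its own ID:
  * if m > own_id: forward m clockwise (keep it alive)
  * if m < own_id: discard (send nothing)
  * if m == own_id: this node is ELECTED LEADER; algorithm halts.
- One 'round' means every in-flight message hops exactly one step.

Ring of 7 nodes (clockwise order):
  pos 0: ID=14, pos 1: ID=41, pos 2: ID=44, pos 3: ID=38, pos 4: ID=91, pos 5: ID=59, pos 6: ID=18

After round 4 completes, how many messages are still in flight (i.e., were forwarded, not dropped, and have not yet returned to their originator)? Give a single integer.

Round 1: pos1(id41) recv 14: drop; pos2(id44) recv 41: drop; pos3(id38) recv 44: fwd; pos4(id91) recv 38: drop; pos5(id59) recv 91: fwd; pos6(id18) recv 59: fwd; pos0(id14) recv 18: fwd
Round 2: pos4(id91) recv 44: drop; pos6(id18) recv 91: fwd; pos0(id14) recv 59: fwd; pos1(id41) recv 18: drop
Round 3: pos0(id14) recv 91: fwd; pos1(id41) recv 59: fwd
Round 4: pos1(id41) recv 91: fwd; pos2(id44) recv 59: fwd
After round 4: 2 messages still in flight

Answer: 2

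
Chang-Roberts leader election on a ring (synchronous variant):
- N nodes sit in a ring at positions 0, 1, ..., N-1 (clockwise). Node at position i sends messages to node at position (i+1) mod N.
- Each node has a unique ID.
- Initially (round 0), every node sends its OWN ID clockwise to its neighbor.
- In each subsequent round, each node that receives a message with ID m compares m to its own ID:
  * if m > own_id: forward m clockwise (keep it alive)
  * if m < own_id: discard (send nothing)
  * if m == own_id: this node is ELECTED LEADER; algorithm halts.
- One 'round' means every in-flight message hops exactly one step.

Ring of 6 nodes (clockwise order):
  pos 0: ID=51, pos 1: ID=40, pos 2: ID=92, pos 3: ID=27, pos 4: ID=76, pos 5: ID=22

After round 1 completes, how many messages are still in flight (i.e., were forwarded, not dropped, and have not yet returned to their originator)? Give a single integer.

Answer: 3

Derivation:
Round 1: pos1(id40) recv 51: fwd; pos2(id92) recv 40: drop; pos3(id27) recv 92: fwd; pos4(id76) recv 27: drop; pos5(id22) recv 76: fwd; pos0(id51) recv 22: drop
After round 1: 3 messages still in flight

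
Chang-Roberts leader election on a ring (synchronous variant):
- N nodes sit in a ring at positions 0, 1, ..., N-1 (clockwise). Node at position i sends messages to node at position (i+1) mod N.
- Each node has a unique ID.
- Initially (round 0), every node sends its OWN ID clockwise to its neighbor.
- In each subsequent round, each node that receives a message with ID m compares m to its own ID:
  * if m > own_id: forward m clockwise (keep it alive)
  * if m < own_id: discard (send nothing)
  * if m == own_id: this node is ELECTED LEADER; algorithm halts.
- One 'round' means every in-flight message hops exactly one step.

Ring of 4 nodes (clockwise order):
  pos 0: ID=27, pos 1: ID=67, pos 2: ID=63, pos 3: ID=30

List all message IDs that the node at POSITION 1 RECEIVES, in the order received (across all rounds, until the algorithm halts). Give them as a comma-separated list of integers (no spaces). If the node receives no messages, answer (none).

Answer: 27,30,63,67

Derivation:
Round 1: pos1(id67) recv 27: drop; pos2(id63) recv 67: fwd; pos3(id30) recv 63: fwd; pos0(id27) recv 30: fwd
Round 2: pos3(id30) recv 67: fwd; pos0(id27) recv 63: fwd; pos1(id67) recv 30: drop
Round 3: pos0(id27) recv 67: fwd; pos1(id67) recv 63: drop
Round 4: pos1(id67) recv 67: ELECTED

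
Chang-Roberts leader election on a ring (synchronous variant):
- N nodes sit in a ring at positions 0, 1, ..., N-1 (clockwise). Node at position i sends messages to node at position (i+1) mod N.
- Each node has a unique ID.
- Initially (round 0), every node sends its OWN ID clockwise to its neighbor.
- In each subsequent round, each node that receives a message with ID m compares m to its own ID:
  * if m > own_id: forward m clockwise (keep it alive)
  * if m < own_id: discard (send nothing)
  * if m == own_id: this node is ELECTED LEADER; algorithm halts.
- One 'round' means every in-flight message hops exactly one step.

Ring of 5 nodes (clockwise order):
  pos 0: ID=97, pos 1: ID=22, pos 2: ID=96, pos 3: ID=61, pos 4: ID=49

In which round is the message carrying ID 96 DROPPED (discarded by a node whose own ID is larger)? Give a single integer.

Round 1: pos1(id22) recv 97: fwd; pos2(id96) recv 22: drop; pos3(id61) recv 96: fwd; pos4(id49) recv 61: fwd; pos0(id97) recv 49: drop
Round 2: pos2(id96) recv 97: fwd; pos4(id49) recv 96: fwd; pos0(id97) recv 61: drop
Round 3: pos3(id61) recv 97: fwd; pos0(id97) recv 96: drop
Round 4: pos4(id49) recv 97: fwd
Round 5: pos0(id97) recv 97: ELECTED
Message ID 96 originates at pos 2; dropped at pos 0 in round 3

Answer: 3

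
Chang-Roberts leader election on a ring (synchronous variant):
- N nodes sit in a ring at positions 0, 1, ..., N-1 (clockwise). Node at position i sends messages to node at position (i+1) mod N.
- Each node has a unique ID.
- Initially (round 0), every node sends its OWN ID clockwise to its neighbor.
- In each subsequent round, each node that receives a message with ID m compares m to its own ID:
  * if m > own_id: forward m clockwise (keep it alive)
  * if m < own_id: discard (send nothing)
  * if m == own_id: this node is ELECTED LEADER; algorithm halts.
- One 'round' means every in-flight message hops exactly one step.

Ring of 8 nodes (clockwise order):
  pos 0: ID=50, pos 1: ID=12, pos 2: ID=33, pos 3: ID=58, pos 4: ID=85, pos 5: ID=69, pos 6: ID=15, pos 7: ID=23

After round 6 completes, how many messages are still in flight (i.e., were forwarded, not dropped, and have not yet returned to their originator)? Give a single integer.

Round 1: pos1(id12) recv 50: fwd; pos2(id33) recv 12: drop; pos3(id58) recv 33: drop; pos4(id85) recv 58: drop; pos5(id69) recv 85: fwd; pos6(id15) recv 69: fwd; pos7(id23) recv 15: drop; pos0(id50) recv 23: drop
Round 2: pos2(id33) recv 50: fwd; pos6(id15) recv 85: fwd; pos7(id23) recv 69: fwd
Round 3: pos3(id58) recv 50: drop; pos7(id23) recv 85: fwd; pos0(id50) recv 69: fwd
Round 4: pos0(id50) recv 85: fwd; pos1(id12) recv 69: fwd
Round 5: pos1(id12) recv 85: fwd; pos2(id33) recv 69: fwd
Round 6: pos2(id33) recv 85: fwd; pos3(id58) recv 69: fwd
After round 6: 2 messages still in flight

Answer: 2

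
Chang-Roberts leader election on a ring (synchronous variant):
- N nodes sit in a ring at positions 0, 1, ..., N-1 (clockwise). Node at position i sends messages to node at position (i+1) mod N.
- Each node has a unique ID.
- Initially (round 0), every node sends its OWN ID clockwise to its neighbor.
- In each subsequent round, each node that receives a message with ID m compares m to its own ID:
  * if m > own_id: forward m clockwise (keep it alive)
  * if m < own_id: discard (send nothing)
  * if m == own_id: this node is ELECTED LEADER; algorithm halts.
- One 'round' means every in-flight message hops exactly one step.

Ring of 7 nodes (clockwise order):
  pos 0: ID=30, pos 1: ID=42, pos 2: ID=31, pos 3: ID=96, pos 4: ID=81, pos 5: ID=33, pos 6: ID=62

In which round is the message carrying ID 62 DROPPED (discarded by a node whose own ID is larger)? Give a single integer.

Round 1: pos1(id42) recv 30: drop; pos2(id31) recv 42: fwd; pos3(id96) recv 31: drop; pos4(id81) recv 96: fwd; pos5(id33) recv 81: fwd; pos6(id62) recv 33: drop; pos0(id30) recv 62: fwd
Round 2: pos3(id96) recv 42: drop; pos5(id33) recv 96: fwd; pos6(id62) recv 81: fwd; pos1(id42) recv 62: fwd
Round 3: pos6(id62) recv 96: fwd; pos0(id30) recv 81: fwd; pos2(id31) recv 62: fwd
Round 4: pos0(id30) recv 96: fwd; pos1(id42) recv 81: fwd; pos3(id96) recv 62: drop
Round 5: pos1(id42) recv 96: fwd; pos2(id31) recv 81: fwd
Round 6: pos2(id31) recv 96: fwd; pos3(id96) recv 81: drop
Round 7: pos3(id96) recv 96: ELECTED
Message ID 62 originates at pos 6; dropped at pos 3 in round 4

Answer: 4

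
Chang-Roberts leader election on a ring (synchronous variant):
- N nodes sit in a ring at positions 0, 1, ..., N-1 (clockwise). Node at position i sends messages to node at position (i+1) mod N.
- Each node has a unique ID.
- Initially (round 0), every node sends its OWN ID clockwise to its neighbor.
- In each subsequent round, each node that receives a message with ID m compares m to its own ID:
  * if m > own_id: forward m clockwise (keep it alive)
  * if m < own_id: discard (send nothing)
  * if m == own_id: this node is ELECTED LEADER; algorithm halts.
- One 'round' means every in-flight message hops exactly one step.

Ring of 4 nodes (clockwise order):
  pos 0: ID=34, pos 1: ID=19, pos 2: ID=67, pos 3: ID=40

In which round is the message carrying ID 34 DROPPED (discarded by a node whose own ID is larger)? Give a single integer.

Answer: 2

Derivation:
Round 1: pos1(id19) recv 34: fwd; pos2(id67) recv 19: drop; pos3(id40) recv 67: fwd; pos0(id34) recv 40: fwd
Round 2: pos2(id67) recv 34: drop; pos0(id34) recv 67: fwd; pos1(id19) recv 40: fwd
Round 3: pos1(id19) recv 67: fwd; pos2(id67) recv 40: drop
Round 4: pos2(id67) recv 67: ELECTED
Message ID 34 originates at pos 0; dropped at pos 2 in round 2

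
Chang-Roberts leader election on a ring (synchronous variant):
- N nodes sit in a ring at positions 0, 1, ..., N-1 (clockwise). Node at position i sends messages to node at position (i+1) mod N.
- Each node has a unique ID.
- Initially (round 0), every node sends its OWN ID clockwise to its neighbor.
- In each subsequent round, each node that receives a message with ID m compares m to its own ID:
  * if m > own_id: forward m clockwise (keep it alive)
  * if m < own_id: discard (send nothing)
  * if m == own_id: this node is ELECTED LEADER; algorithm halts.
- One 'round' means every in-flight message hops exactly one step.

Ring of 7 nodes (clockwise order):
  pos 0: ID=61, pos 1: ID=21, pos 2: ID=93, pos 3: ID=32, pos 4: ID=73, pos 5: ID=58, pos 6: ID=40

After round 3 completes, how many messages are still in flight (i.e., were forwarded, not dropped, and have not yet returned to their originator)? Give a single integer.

Answer: 2

Derivation:
Round 1: pos1(id21) recv 61: fwd; pos2(id93) recv 21: drop; pos3(id32) recv 93: fwd; pos4(id73) recv 32: drop; pos5(id58) recv 73: fwd; pos6(id40) recv 58: fwd; pos0(id61) recv 40: drop
Round 2: pos2(id93) recv 61: drop; pos4(id73) recv 93: fwd; pos6(id40) recv 73: fwd; pos0(id61) recv 58: drop
Round 3: pos5(id58) recv 93: fwd; pos0(id61) recv 73: fwd
After round 3: 2 messages still in flight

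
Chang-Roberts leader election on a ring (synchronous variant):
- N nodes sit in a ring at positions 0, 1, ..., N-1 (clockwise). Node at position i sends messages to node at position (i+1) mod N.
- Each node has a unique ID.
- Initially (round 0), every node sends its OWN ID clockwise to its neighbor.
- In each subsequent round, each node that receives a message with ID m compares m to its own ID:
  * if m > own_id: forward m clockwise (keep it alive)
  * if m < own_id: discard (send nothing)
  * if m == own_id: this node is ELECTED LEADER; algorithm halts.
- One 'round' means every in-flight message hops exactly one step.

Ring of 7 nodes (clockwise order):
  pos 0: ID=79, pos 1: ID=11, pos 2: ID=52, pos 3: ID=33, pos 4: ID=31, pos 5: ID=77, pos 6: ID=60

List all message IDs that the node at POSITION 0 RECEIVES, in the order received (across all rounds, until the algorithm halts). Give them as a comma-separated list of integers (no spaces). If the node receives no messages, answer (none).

Round 1: pos1(id11) recv 79: fwd; pos2(id52) recv 11: drop; pos3(id33) recv 52: fwd; pos4(id31) recv 33: fwd; pos5(id77) recv 31: drop; pos6(id60) recv 77: fwd; pos0(id79) recv 60: drop
Round 2: pos2(id52) recv 79: fwd; pos4(id31) recv 52: fwd; pos5(id77) recv 33: drop; pos0(id79) recv 77: drop
Round 3: pos3(id33) recv 79: fwd; pos5(id77) recv 52: drop
Round 4: pos4(id31) recv 79: fwd
Round 5: pos5(id77) recv 79: fwd
Round 6: pos6(id60) recv 79: fwd
Round 7: pos0(id79) recv 79: ELECTED

Answer: 60,77,79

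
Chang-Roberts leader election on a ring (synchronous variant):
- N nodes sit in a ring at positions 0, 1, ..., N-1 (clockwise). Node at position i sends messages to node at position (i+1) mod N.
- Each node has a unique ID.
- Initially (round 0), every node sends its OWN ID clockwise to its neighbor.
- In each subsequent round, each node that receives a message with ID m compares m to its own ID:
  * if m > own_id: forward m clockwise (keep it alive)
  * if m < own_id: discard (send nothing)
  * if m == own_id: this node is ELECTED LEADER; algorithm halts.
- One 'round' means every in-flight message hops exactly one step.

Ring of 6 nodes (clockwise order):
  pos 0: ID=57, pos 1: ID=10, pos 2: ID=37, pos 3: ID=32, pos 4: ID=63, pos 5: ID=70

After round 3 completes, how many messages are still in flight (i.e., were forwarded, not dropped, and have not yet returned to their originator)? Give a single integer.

Round 1: pos1(id10) recv 57: fwd; pos2(id37) recv 10: drop; pos3(id32) recv 37: fwd; pos4(id63) recv 32: drop; pos5(id70) recv 63: drop; pos0(id57) recv 70: fwd
Round 2: pos2(id37) recv 57: fwd; pos4(id63) recv 37: drop; pos1(id10) recv 70: fwd
Round 3: pos3(id32) recv 57: fwd; pos2(id37) recv 70: fwd
After round 3: 2 messages still in flight

Answer: 2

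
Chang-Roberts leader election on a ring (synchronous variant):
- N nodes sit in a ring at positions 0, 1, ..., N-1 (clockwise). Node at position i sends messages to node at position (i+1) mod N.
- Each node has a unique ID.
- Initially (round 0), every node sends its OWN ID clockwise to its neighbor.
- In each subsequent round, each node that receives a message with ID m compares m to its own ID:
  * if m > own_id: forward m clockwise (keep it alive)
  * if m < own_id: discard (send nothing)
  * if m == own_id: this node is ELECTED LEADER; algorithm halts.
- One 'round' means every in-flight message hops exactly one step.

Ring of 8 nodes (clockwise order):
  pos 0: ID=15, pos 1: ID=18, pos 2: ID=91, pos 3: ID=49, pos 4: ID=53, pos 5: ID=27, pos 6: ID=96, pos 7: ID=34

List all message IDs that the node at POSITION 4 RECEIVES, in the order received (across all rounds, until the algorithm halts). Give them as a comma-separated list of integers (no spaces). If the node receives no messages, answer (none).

Round 1: pos1(id18) recv 15: drop; pos2(id91) recv 18: drop; pos3(id49) recv 91: fwd; pos4(id53) recv 49: drop; pos5(id27) recv 53: fwd; pos6(id96) recv 27: drop; pos7(id34) recv 96: fwd; pos0(id15) recv 34: fwd
Round 2: pos4(id53) recv 91: fwd; pos6(id96) recv 53: drop; pos0(id15) recv 96: fwd; pos1(id18) recv 34: fwd
Round 3: pos5(id27) recv 91: fwd; pos1(id18) recv 96: fwd; pos2(id91) recv 34: drop
Round 4: pos6(id96) recv 91: drop; pos2(id91) recv 96: fwd
Round 5: pos3(id49) recv 96: fwd
Round 6: pos4(id53) recv 96: fwd
Round 7: pos5(id27) recv 96: fwd
Round 8: pos6(id96) recv 96: ELECTED

Answer: 49,91,96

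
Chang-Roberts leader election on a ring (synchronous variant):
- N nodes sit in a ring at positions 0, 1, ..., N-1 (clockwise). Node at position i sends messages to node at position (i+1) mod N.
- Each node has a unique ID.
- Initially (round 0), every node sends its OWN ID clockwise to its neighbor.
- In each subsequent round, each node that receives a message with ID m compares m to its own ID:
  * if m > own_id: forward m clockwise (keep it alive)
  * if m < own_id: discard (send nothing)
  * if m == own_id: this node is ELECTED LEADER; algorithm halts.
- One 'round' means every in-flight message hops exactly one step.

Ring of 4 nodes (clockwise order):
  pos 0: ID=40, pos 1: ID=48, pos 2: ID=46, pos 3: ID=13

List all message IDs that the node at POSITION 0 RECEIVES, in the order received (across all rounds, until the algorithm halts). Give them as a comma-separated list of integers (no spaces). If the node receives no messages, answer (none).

Answer: 13,46,48

Derivation:
Round 1: pos1(id48) recv 40: drop; pos2(id46) recv 48: fwd; pos3(id13) recv 46: fwd; pos0(id40) recv 13: drop
Round 2: pos3(id13) recv 48: fwd; pos0(id40) recv 46: fwd
Round 3: pos0(id40) recv 48: fwd; pos1(id48) recv 46: drop
Round 4: pos1(id48) recv 48: ELECTED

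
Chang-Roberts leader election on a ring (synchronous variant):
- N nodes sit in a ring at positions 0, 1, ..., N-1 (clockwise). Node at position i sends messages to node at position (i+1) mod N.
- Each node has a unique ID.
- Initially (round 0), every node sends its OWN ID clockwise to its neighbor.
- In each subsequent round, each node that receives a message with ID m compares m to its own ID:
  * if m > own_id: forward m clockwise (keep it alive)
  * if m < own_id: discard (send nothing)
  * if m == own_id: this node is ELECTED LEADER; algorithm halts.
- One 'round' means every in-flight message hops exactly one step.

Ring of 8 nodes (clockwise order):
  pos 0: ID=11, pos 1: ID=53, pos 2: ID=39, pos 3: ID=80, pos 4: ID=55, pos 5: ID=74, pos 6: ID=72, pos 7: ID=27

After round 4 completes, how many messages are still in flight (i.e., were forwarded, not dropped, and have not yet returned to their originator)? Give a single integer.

Round 1: pos1(id53) recv 11: drop; pos2(id39) recv 53: fwd; pos3(id80) recv 39: drop; pos4(id55) recv 80: fwd; pos5(id74) recv 55: drop; pos6(id72) recv 74: fwd; pos7(id27) recv 72: fwd; pos0(id11) recv 27: fwd
Round 2: pos3(id80) recv 53: drop; pos5(id74) recv 80: fwd; pos7(id27) recv 74: fwd; pos0(id11) recv 72: fwd; pos1(id53) recv 27: drop
Round 3: pos6(id72) recv 80: fwd; pos0(id11) recv 74: fwd; pos1(id53) recv 72: fwd
Round 4: pos7(id27) recv 80: fwd; pos1(id53) recv 74: fwd; pos2(id39) recv 72: fwd
After round 4: 3 messages still in flight

Answer: 3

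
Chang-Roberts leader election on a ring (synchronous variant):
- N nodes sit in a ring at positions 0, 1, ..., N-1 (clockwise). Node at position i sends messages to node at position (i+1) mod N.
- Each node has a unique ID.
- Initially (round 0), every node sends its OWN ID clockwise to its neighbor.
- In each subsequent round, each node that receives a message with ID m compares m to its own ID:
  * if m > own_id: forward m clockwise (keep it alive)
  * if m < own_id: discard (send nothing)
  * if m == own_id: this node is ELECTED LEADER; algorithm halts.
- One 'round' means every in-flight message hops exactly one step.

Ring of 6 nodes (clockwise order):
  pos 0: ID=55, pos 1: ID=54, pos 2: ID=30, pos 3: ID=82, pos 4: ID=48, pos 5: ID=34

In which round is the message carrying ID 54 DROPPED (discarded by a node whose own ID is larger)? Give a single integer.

Answer: 2

Derivation:
Round 1: pos1(id54) recv 55: fwd; pos2(id30) recv 54: fwd; pos3(id82) recv 30: drop; pos4(id48) recv 82: fwd; pos5(id34) recv 48: fwd; pos0(id55) recv 34: drop
Round 2: pos2(id30) recv 55: fwd; pos3(id82) recv 54: drop; pos5(id34) recv 82: fwd; pos0(id55) recv 48: drop
Round 3: pos3(id82) recv 55: drop; pos0(id55) recv 82: fwd
Round 4: pos1(id54) recv 82: fwd
Round 5: pos2(id30) recv 82: fwd
Round 6: pos3(id82) recv 82: ELECTED
Message ID 54 originates at pos 1; dropped at pos 3 in round 2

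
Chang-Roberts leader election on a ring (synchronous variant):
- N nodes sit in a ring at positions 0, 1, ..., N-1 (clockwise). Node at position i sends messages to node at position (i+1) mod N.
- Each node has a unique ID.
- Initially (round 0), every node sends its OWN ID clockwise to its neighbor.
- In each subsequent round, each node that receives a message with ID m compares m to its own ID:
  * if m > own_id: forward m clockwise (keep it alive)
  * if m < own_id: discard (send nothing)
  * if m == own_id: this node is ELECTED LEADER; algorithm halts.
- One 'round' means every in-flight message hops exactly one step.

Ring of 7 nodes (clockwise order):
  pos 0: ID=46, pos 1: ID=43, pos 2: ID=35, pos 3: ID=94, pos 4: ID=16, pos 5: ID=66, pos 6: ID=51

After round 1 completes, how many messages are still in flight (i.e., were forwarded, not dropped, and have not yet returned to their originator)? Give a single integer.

Round 1: pos1(id43) recv 46: fwd; pos2(id35) recv 43: fwd; pos3(id94) recv 35: drop; pos4(id16) recv 94: fwd; pos5(id66) recv 16: drop; pos6(id51) recv 66: fwd; pos0(id46) recv 51: fwd
After round 1: 5 messages still in flight

Answer: 5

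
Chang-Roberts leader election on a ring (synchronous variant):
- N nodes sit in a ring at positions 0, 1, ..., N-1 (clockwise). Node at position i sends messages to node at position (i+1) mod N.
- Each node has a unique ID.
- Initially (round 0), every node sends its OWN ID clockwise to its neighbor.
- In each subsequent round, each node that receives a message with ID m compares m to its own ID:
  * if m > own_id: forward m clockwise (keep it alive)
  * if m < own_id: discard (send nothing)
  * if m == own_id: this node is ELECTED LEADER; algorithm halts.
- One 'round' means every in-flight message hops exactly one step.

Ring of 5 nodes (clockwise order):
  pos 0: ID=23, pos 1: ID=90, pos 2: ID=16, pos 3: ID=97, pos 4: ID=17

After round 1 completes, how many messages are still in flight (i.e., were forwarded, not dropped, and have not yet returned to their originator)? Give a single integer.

Round 1: pos1(id90) recv 23: drop; pos2(id16) recv 90: fwd; pos3(id97) recv 16: drop; pos4(id17) recv 97: fwd; pos0(id23) recv 17: drop
After round 1: 2 messages still in flight

Answer: 2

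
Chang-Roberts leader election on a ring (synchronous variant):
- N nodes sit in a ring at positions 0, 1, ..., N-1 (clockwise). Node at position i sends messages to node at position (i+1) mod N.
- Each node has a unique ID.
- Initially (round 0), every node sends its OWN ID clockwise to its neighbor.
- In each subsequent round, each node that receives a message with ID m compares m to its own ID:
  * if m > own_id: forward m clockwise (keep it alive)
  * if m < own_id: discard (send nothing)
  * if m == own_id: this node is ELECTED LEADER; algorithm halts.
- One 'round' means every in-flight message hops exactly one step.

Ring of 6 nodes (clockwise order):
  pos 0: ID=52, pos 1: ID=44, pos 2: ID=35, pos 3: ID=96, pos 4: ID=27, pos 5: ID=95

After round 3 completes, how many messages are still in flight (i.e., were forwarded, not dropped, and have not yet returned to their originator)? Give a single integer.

Answer: 2

Derivation:
Round 1: pos1(id44) recv 52: fwd; pos2(id35) recv 44: fwd; pos3(id96) recv 35: drop; pos4(id27) recv 96: fwd; pos5(id95) recv 27: drop; pos0(id52) recv 95: fwd
Round 2: pos2(id35) recv 52: fwd; pos3(id96) recv 44: drop; pos5(id95) recv 96: fwd; pos1(id44) recv 95: fwd
Round 3: pos3(id96) recv 52: drop; pos0(id52) recv 96: fwd; pos2(id35) recv 95: fwd
After round 3: 2 messages still in flight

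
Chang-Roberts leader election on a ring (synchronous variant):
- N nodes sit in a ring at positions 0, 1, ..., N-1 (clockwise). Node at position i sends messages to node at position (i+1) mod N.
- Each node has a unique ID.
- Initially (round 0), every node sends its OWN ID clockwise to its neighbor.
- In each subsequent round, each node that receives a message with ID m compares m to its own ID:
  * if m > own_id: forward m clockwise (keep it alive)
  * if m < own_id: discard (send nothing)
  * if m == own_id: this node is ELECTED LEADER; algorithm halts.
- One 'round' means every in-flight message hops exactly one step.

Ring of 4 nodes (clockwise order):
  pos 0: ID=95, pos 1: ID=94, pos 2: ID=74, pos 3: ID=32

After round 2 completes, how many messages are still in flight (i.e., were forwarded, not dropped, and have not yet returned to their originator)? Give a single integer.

Answer: 2

Derivation:
Round 1: pos1(id94) recv 95: fwd; pos2(id74) recv 94: fwd; pos3(id32) recv 74: fwd; pos0(id95) recv 32: drop
Round 2: pos2(id74) recv 95: fwd; pos3(id32) recv 94: fwd; pos0(id95) recv 74: drop
After round 2: 2 messages still in flight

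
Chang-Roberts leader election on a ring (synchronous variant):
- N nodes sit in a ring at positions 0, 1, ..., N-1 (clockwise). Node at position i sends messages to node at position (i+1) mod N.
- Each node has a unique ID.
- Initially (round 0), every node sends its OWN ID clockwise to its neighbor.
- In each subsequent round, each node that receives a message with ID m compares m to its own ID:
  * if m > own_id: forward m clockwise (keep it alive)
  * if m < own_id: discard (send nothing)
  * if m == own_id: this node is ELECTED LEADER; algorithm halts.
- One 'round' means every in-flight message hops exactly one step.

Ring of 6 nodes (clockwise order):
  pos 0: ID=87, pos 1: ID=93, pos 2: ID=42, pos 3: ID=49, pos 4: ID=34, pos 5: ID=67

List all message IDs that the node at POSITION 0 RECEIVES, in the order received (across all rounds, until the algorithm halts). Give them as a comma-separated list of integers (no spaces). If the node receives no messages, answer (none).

Round 1: pos1(id93) recv 87: drop; pos2(id42) recv 93: fwd; pos3(id49) recv 42: drop; pos4(id34) recv 49: fwd; pos5(id67) recv 34: drop; pos0(id87) recv 67: drop
Round 2: pos3(id49) recv 93: fwd; pos5(id67) recv 49: drop
Round 3: pos4(id34) recv 93: fwd
Round 4: pos5(id67) recv 93: fwd
Round 5: pos0(id87) recv 93: fwd
Round 6: pos1(id93) recv 93: ELECTED

Answer: 67,93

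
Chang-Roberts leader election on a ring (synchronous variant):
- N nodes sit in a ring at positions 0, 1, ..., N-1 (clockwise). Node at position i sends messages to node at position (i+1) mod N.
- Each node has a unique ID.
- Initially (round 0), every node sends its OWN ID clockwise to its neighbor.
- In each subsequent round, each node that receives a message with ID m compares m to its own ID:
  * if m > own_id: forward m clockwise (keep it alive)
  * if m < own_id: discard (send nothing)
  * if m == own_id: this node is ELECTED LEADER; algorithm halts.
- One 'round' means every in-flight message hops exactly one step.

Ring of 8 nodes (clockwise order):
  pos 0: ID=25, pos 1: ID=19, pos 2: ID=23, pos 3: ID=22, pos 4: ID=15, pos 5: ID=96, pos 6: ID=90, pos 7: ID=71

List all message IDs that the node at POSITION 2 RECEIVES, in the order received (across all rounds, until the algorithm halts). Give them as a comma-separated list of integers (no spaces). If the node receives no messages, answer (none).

Answer: 19,25,71,90,96

Derivation:
Round 1: pos1(id19) recv 25: fwd; pos2(id23) recv 19: drop; pos3(id22) recv 23: fwd; pos4(id15) recv 22: fwd; pos5(id96) recv 15: drop; pos6(id90) recv 96: fwd; pos7(id71) recv 90: fwd; pos0(id25) recv 71: fwd
Round 2: pos2(id23) recv 25: fwd; pos4(id15) recv 23: fwd; pos5(id96) recv 22: drop; pos7(id71) recv 96: fwd; pos0(id25) recv 90: fwd; pos1(id19) recv 71: fwd
Round 3: pos3(id22) recv 25: fwd; pos5(id96) recv 23: drop; pos0(id25) recv 96: fwd; pos1(id19) recv 90: fwd; pos2(id23) recv 71: fwd
Round 4: pos4(id15) recv 25: fwd; pos1(id19) recv 96: fwd; pos2(id23) recv 90: fwd; pos3(id22) recv 71: fwd
Round 5: pos5(id96) recv 25: drop; pos2(id23) recv 96: fwd; pos3(id22) recv 90: fwd; pos4(id15) recv 71: fwd
Round 6: pos3(id22) recv 96: fwd; pos4(id15) recv 90: fwd; pos5(id96) recv 71: drop
Round 7: pos4(id15) recv 96: fwd; pos5(id96) recv 90: drop
Round 8: pos5(id96) recv 96: ELECTED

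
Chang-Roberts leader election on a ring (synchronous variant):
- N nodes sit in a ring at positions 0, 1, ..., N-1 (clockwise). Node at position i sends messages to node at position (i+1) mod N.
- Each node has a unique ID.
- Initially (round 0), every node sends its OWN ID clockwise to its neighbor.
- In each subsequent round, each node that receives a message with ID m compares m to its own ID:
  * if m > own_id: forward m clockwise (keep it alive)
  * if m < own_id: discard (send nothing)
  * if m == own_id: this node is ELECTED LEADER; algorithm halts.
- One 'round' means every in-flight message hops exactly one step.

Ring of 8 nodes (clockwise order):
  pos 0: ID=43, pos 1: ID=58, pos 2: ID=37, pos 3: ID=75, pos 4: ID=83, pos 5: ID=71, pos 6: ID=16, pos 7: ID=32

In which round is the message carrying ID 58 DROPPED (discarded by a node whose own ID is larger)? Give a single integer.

Answer: 2

Derivation:
Round 1: pos1(id58) recv 43: drop; pos2(id37) recv 58: fwd; pos3(id75) recv 37: drop; pos4(id83) recv 75: drop; pos5(id71) recv 83: fwd; pos6(id16) recv 71: fwd; pos7(id32) recv 16: drop; pos0(id43) recv 32: drop
Round 2: pos3(id75) recv 58: drop; pos6(id16) recv 83: fwd; pos7(id32) recv 71: fwd
Round 3: pos7(id32) recv 83: fwd; pos0(id43) recv 71: fwd
Round 4: pos0(id43) recv 83: fwd; pos1(id58) recv 71: fwd
Round 5: pos1(id58) recv 83: fwd; pos2(id37) recv 71: fwd
Round 6: pos2(id37) recv 83: fwd; pos3(id75) recv 71: drop
Round 7: pos3(id75) recv 83: fwd
Round 8: pos4(id83) recv 83: ELECTED
Message ID 58 originates at pos 1; dropped at pos 3 in round 2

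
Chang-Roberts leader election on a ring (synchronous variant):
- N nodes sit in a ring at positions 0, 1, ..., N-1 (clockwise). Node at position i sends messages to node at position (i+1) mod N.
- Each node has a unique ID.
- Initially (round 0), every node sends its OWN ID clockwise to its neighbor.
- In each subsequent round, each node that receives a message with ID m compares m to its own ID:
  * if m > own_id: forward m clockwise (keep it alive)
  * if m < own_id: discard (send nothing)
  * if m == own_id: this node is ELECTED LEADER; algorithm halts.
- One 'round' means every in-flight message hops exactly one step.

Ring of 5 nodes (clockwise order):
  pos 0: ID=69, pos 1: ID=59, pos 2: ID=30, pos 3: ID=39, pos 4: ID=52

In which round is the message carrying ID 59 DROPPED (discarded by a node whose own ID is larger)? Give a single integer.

Round 1: pos1(id59) recv 69: fwd; pos2(id30) recv 59: fwd; pos3(id39) recv 30: drop; pos4(id52) recv 39: drop; pos0(id69) recv 52: drop
Round 2: pos2(id30) recv 69: fwd; pos3(id39) recv 59: fwd
Round 3: pos3(id39) recv 69: fwd; pos4(id52) recv 59: fwd
Round 4: pos4(id52) recv 69: fwd; pos0(id69) recv 59: drop
Round 5: pos0(id69) recv 69: ELECTED
Message ID 59 originates at pos 1; dropped at pos 0 in round 4

Answer: 4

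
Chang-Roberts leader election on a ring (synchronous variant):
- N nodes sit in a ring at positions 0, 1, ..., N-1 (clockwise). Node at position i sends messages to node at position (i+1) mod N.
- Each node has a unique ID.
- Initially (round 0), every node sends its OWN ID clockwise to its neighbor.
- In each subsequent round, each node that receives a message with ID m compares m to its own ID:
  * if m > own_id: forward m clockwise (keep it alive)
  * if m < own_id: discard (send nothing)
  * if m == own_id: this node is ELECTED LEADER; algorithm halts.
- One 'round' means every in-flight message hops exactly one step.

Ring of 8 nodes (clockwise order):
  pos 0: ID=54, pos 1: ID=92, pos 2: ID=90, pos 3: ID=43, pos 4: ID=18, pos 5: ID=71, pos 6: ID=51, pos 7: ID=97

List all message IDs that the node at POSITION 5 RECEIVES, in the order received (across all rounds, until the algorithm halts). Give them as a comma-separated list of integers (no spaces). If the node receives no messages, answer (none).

Answer: 18,43,90,92,97

Derivation:
Round 1: pos1(id92) recv 54: drop; pos2(id90) recv 92: fwd; pos3(id43) recv 90: fwd; pos4(id18) recv 43: fwd; pos5(id71) recv 18: drop; pos6(id51) recv 71: fwd; pos7(id97) recv 51: drop; pos0(id54) recv 97: fwd
Round 2: pos3(id43) recv 92: fwd; pos4(id18) recv 90: fwd; pos5(id71) recv 43: drop; pos7(id97) recv 71: drop; pos1(id92) recv 97: fwd
Round 3: pos4(id18) recv 92: fwd; pos5(id71) recv 90: fwd; pos2(id90) recv 97: fwd
Round 4: pos5(id71) recv 92: fwd; pos6(id51) recv 90: fwd; pos3(id43) recv 97: fwd
Round 5: pos6(id51) recv 92: fwd; pos7(id97) recv 90: drop; pos4(id18) recv 97: fwd
Round 6: pos7(id97) recv 92: drop; pos5(id71) recv 97: fwd
Round 7: pos6(id51) recv 97: fwd
Round 8: pos7(id97) recv 97: ELECTED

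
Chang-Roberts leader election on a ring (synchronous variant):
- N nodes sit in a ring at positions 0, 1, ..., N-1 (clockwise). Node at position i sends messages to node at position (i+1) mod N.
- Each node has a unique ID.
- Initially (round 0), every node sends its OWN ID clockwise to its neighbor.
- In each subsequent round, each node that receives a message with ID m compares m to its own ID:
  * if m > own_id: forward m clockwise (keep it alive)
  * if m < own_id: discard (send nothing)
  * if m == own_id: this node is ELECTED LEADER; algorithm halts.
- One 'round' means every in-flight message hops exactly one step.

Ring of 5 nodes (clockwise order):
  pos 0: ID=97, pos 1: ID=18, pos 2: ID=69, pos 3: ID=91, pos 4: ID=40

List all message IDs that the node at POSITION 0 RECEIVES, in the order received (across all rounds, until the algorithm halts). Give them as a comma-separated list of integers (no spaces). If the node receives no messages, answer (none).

Round 1: pos1(id18) recv 97: fwd; pos2(id69) recv 18: drop; pos3(id91) recv 69: drop; pos4(id40) recv 91: fwd; pos0(id97) recv 40: drop
Round 2: pos2(id69) recv 97: fwd; pos0(id97) recv 91: drop
Round 3: pos3(id91) recv 97: fwd
Round 4: pos4(id40) recv 97: fwd
Round 5: pos0(id97) recv 97: ELECTED

Answer: 40,91,97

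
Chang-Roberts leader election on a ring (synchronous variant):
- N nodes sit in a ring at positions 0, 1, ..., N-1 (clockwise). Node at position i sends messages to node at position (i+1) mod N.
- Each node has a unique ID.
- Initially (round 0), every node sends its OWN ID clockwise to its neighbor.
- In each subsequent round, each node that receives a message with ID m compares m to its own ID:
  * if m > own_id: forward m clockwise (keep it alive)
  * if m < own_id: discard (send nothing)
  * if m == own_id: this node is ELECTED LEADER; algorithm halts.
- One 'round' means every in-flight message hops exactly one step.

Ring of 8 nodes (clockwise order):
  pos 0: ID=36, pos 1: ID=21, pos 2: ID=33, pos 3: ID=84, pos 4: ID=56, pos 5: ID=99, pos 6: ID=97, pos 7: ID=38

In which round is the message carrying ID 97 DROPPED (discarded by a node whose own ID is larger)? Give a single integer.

Round 1: pos1(id21) recv 36: fwd; pos2(id33) recv 21: drop; pos3(id84) recv 33: drop; pos4(id56) recv 84: fwd; pos5(id99) recv 56: drop; pos6(id97) recv 99: fwd; pos7(id38) recv 97: fwd; pos0(id36) recv 38: fwd
Round 2: pos2(id33) recv 36: fwd; pos5(id99) recv 84: drop; pos7(id38) recv 99: fwd; pos0(id36) recv 97: fwd; pos1(id21) recv 38: fwd
Round 3: pos3(id84) recv 36: drop; pos0(id36) recv 99: fwd; pos1(id21) recv 97: fwd; pos2(id33) recv 38: fwd
Round 4: pos1(id21) recv 99: fwd; pos2(id33) recv 97: fwd; pos3(id84) recv 38: drop
Round 5: pos2(id33) recv 99: fwd; pos3(id84) recv 97: fwd
Round 6: pos3(id84) recv 99: fwd; pos4(id56) recv 97: fwd
Round 7: pos4(id56) recv 99: fwd; pos5(id99) recv 97: drop
Round 8: pos5(id99) recv 99: ELECTED
Message ID 97 originates at pos 6; dropped at pos 5 in round 7

Answer: 7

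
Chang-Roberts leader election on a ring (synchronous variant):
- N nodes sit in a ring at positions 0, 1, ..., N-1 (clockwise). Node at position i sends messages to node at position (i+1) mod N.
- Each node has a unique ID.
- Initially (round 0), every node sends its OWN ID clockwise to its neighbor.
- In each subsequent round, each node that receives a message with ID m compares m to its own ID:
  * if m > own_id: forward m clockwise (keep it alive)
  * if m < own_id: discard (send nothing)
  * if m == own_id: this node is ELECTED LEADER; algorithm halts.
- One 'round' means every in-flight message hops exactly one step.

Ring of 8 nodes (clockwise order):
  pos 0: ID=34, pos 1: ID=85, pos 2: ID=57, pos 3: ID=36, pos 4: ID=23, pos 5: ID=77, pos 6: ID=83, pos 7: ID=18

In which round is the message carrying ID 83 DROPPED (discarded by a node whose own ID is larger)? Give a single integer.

Round 1: pos1(id85) recv 34: drop; pos2(id57) recv 85: fwd; pos3(id36) recv 57: fwd; pos4(id23) recv 36: fwd; pos5(id77) recv 23: drop; pos6(id83) recv 77: drop; pos7(id18) recv 83: fwd; pos0(id34) recv 18: drop
Round 2: pos3(id36) recv 85: fwd; pos4(id23) recv 57: fwd; pos5(id77) recv 36: drop; pos0(id34) recv 83: fwd
Round 3: pos4(id23) recv 85: fwd; pos5(id77) recv 57: drop; pos1(id85) recv 83: drop
Round 4: pos5(id77) recv 85: fwd
Round 5: pos6(id83) recv 85: fwd
Round 6: pos7(id18) recv 85: fwd
Round 7: pos0(id34) recv 85: fwd
Round 8: pos1(id85) recv 85: ELECTED
Message ID 83 originates at pos 6; dropped at pos 1 in round 3

Answer: 3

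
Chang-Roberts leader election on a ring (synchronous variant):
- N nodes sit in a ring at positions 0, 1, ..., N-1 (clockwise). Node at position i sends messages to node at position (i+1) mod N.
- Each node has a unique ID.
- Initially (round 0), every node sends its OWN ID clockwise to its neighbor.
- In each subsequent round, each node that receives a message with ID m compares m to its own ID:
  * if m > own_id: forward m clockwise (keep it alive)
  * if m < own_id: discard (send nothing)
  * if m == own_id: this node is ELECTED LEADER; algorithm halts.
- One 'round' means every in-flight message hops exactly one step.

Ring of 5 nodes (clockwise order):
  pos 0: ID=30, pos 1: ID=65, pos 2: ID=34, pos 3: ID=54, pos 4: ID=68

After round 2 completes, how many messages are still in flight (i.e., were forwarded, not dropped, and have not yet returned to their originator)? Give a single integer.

Answer: 2

Derivation:
Round 1: pos1(id65) recv 30: drop; pos2(id34) recv 65: fwd; pos3(id54) recv 34: drop; pos4(id68) recv 54: drop; pos0(id30) recv 68: fwd
Round 2: pos3(id54) recv 65: fwd; pos1(id65) recv 68: fwd
After round 2: 2 messages still in flight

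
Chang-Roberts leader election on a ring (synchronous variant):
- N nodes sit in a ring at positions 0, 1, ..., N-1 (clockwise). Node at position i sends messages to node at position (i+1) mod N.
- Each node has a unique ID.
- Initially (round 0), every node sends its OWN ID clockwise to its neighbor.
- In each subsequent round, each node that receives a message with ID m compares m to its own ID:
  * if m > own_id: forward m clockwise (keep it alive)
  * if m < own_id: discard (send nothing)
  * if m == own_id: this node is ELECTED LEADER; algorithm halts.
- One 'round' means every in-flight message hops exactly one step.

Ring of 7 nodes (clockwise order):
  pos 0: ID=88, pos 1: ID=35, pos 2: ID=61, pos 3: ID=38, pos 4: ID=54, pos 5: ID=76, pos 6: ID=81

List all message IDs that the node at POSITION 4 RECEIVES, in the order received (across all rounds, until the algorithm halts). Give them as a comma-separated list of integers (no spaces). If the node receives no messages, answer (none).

Round 1: pos1(id35) recv 88: fwd; pos2(id61) recv 35: drop; pos3(id38) recv 61: fwd; pos4(id54) recv 38: drop; pos5(id76) recv 54: drop; pos6(id81) recv 76: drop; pos0(id88) recv 81: drop
Round 2: pos2(id61) recv 88: fwd; pos4(id54) recv 61: fwd
Round 3: pos3(id38) recv 88: fwd; pos5(id76) recv 61: drop
Round 4: pos4(id54) recv 88: fwd
Round 5: pos5(id76) recv 88: fwd
Round 6: pos6(id81) recv 88: fwd
Round 7: pos0(id88) recv 88: ELECTED

Answer: 38,61,88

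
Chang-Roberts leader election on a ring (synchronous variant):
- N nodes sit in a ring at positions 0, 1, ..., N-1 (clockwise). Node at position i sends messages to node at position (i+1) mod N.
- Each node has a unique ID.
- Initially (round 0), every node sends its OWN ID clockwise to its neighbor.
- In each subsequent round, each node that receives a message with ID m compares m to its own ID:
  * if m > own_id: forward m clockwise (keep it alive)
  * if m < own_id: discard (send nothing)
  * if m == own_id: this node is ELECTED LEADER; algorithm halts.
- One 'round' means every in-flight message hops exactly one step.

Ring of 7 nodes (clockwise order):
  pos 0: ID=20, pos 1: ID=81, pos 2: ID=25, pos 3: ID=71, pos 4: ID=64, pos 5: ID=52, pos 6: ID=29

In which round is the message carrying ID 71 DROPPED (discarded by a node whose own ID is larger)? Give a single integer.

Round 1: pos1(id81) recv 20: drop; pos2(id25) recv 81: fwd; pos3(id71) recv 25: drop; pos4(id64) recv 71: fwd; pos5(id52) recv 64: fwd; pos6(id29) recv 52: fwd; pos0(id20) recv 29: fwd
Round 2: pos3(id71) recv 81: fwd; pos5(id52) recv 71: fwd; pos6(id29) recv 64: fwd; pos0(id20) recv 52: fwd; pos1(id81) recv 29: drop
Round 3: pos4(id64) recv 81: fwd; pos6(id29) recv 71: fwd; pos0(id20) recv 64: fwd; pos1(id81) recv 52: drop
Round 4: pos5(id52) recv 81: fwd; pos0(id20) recv 71: fwd; pos1(id81) recv 64: drop
Round 5: pos6(id29) recv 81: fwd; pos1(id81) recv 71: drop
Round 6: pos0(id20) recv 81: fwd
Round 7: pos1(id81) recv 81: ELECTED
Message ID 71 originates at pos 3; dropped at pos 1 in round 5

Answer: 5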